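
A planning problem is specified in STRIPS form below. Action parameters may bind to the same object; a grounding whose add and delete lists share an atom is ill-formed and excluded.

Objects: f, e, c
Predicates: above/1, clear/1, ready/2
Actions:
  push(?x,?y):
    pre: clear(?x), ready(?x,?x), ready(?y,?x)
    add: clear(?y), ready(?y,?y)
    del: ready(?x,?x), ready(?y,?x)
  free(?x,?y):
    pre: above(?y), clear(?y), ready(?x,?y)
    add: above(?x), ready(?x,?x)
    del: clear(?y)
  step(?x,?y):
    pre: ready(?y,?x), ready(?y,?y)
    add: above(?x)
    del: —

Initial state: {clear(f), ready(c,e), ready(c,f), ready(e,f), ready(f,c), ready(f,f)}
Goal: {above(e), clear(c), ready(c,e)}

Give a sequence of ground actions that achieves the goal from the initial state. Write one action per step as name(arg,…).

push(f,c); step(e,c)

1. push(f,c)  →  {clear(c), clear(f), ready(c,c), ready(c,e), ready(e,f), ready(f,c)}
2. step(e,c)  →  {above(e), clear(c), clear(f), ready(c,c), ready(c,e), ready(e,f), ready(f,c)}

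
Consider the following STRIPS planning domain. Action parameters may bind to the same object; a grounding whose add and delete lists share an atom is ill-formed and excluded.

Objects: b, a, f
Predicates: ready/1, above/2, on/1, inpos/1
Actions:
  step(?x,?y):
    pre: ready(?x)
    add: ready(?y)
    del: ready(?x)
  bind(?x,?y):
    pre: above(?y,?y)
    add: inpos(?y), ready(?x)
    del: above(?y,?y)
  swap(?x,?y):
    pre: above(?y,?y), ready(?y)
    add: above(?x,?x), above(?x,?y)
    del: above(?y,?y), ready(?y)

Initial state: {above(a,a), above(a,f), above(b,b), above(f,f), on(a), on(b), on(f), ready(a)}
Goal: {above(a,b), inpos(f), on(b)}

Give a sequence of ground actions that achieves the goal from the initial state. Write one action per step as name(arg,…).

bind(b,f); swap(a,b)

1. bind(b,f)  →  {above(a,a), above(a,f), above(b,b), inpos(f), on(a), on(b), on(f), ready(a), ready(b)}
2. swap(a,b)  →  {above(a,a), above(a,b), above(a,f), inpos(f), on(a), on(b), on(f), ready(a)}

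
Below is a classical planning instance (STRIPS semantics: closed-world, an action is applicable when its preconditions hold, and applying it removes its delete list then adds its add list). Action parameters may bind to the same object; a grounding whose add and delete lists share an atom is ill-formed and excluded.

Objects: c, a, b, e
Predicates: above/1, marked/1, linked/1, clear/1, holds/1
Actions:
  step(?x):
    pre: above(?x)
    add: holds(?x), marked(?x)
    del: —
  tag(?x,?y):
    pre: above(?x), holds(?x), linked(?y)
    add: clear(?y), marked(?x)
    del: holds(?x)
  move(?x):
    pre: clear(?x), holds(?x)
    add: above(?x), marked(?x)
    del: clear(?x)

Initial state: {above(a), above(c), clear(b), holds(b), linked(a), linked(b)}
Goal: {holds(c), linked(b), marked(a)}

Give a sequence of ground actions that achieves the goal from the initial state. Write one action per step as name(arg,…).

1. step(c)  →  {above(a), above(c), clear(b), holds(b), holds(c), linked(a), linked(b), marked(c)}
2. step(a)  →  {above(a), above(c), clear(b), holds(a), holds(b), holds(c), linked(a), linked(b), marked(a), marked(c)}

step(c); step(a)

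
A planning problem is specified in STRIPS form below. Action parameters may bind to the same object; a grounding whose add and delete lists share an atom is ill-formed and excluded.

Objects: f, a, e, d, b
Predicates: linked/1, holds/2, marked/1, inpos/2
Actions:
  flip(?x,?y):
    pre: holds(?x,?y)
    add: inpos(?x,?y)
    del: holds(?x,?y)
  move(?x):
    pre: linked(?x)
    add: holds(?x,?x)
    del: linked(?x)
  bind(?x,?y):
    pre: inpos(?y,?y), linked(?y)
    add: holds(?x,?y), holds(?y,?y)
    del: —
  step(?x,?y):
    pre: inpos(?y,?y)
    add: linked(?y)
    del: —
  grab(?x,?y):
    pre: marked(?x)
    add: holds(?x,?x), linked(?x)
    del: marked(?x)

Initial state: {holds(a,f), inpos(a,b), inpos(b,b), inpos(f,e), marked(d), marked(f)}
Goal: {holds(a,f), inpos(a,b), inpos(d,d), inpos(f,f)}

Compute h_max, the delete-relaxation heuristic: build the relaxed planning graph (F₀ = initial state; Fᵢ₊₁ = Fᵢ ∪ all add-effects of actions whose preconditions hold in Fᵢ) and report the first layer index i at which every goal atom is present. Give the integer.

2

F0 = init (6 atoms)
F1 = F0 ∪ {holds(d,d), holds(f,f), inpos(a,f), linked(b), linked(d), linked(f)}  (12 atoms)
F2 = F1 ∪ {holds(a,b), holds(b,b), holds(d,b), holds(e,b), holds(f,b), inpos(d,d), inpos(f,f)}  (19 atoms)
goal ⊆ F2  ⇒  h_max = 2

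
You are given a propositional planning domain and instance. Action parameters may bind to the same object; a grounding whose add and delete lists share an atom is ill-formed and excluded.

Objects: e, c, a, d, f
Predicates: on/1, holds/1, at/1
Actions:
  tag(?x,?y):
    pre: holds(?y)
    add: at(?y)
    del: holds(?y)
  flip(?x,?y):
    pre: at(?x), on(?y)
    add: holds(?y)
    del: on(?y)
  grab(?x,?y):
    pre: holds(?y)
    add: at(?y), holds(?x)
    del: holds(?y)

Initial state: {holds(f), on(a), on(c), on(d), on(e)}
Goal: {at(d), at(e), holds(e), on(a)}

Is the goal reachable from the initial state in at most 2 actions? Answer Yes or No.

1. grab(e,f)  →  {at(f), holds(e), on(a), on(c), on(d), on(e)}
2. grab(d,e)  →  {at(e), at(f), holds(d), on(a), on(c), on(d), on(e)}
3. grab(e,d)  →  {at(d), at(e), at(f), holds(e), on(a), on(c), on(d), on(e)}
optimal plan length = 3; 3 > 2

No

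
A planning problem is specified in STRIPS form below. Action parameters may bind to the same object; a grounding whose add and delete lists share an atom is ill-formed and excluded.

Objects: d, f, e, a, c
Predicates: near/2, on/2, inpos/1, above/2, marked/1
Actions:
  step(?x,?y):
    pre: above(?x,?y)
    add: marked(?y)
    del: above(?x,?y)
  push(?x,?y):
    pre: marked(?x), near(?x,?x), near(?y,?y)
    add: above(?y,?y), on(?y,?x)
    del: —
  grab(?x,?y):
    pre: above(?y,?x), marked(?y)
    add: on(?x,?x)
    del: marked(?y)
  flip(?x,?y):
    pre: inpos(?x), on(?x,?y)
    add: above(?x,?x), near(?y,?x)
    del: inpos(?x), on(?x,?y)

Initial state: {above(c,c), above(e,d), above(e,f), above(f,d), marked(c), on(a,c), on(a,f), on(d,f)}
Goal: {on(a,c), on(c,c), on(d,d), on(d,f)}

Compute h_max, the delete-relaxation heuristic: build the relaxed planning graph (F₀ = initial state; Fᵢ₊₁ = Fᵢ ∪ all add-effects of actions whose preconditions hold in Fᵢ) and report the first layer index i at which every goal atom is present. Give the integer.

2

F0 = init (8 atoms)
F1 = F0 ∪ {marked(d), marked(f), on(c,c)}  (11 atoms)
F2 = F1 ∪ {on(d,d)}  (12 atoms)
goal ⊆ F2  ⇒  h_max = 2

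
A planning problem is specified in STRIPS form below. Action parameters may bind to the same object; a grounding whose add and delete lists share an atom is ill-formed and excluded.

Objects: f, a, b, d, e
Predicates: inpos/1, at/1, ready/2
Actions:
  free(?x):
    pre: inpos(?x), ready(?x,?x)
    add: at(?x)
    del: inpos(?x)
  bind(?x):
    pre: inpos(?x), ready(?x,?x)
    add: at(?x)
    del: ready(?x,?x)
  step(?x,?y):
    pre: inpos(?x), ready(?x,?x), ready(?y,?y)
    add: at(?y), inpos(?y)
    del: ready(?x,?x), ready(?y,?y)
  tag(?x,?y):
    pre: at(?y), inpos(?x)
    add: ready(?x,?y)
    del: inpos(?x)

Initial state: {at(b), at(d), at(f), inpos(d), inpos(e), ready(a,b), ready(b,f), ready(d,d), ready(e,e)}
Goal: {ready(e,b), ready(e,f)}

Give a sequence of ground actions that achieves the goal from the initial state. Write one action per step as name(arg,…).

1. tag(e,f)  →  {at(b), at(d), at(f), inpos(d), ready(a,b), ready(b,f), ready(d,d), ready(e,e), ready(e,f)}
2. step(d,e)  →  {at(b), at(d), at(e), at(f), inpos(d), inpos(e), ready(a,b), ready(b,f), ready(e,f)}
3. tag(e,b)  →  {at(b), at(d), at(e), at(f), inpos(d), ready(a,b), ready(b,f), ready(e,b), ready(e,f)}

tag(e,f); step(d,e); tag(e,b)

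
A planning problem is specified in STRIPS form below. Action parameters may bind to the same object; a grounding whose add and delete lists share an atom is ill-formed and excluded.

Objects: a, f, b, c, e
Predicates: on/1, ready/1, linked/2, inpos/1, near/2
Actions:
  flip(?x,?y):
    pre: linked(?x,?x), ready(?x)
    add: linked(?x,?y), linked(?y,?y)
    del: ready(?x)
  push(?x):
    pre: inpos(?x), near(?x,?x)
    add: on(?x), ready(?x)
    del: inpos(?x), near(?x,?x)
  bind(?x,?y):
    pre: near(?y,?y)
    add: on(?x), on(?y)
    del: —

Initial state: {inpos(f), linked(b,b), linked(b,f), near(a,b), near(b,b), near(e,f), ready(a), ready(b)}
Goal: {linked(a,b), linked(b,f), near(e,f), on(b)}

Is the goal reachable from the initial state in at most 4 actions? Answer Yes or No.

1. flip(b,a)  →  {inpos(f), linked(a,a), linked(b,a), linked(b,b), linked(b,f), near(a,b), near(b,b), near(e,f), ready(a)}
2. flip(a,b)  →  {inpos(f), linked(a,a), linked(a,b), linked(b,a), linked(b,b), linked(b,f), near(a,b), near(b,b), near(e,f)}
3. bind(a,b)  →  {inpos(f), linked(a,a), linked(a,b), linked(b,a), linked(b,b), linked(b,f), near(a,b), near(b,b), near(e,f), on(a), on(b)}
optimal plan length = 3; 3 ≤ 4

Yes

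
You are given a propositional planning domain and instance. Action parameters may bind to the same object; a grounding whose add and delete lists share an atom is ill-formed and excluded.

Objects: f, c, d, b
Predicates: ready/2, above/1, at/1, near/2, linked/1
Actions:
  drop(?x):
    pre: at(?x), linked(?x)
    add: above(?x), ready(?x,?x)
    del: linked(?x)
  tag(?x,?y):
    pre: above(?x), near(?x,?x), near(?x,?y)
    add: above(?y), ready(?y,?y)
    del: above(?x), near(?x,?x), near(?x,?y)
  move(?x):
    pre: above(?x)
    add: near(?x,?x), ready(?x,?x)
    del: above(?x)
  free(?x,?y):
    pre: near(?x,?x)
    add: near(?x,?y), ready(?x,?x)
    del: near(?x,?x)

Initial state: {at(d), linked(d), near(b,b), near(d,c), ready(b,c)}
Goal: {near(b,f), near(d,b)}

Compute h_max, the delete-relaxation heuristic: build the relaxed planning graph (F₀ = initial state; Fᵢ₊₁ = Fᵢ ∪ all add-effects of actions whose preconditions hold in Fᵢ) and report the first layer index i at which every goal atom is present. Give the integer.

3

F0 = init (5 atoms)
F1 = F0 ∪ {above(d), near(b,c), near(b,d), near(b,f), ready(b,b), ready(d,d)}  (11 atoms)
F2 = F1 ∪ {near(d,d)}  (12 atoms)
F3 = F2 ∪ {above(c), near(d,b), near(d,f), ready(c,c)}  (16 atoms)
goal ⊆ F3  ⇒  h_max = 3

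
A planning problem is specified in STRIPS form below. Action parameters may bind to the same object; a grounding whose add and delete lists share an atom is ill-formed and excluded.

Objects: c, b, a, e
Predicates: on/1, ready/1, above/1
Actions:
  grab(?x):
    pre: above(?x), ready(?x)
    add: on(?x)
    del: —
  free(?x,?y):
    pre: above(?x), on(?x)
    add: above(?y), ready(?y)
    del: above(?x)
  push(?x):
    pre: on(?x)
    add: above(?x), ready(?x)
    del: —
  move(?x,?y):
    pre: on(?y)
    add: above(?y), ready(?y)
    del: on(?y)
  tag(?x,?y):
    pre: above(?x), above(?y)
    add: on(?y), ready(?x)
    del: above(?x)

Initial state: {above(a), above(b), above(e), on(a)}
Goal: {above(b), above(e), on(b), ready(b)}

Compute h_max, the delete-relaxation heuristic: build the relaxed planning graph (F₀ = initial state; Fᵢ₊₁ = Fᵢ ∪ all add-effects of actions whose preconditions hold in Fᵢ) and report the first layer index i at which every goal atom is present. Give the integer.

F0 = init (4 atoms)
F1 = F0 ∪ {above(c), on(b), on(e), ready(a), ready(b), ready(c), ready(e)}  (11 atoms)
goal ⊆ F1  ⇒  h_max = 1

1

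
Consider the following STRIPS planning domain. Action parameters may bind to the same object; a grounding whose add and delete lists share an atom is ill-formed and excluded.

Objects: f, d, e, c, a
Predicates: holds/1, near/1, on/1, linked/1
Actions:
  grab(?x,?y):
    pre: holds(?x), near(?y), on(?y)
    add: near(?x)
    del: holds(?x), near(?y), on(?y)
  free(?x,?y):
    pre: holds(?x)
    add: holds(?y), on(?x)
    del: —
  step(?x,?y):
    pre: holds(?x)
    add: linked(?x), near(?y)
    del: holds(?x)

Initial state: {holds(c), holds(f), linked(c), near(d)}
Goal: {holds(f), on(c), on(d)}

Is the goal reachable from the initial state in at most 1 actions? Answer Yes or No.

No

1. free(c,d)  →  {holds(c), holds(d), holds(f), linked(c), near(d), on(c)}
2. free(d,f)  →  {holds(c), holds(d), holds(f), linked(c), near(d), on(c), on(d)}
optimal plan length = 2; 2 > 1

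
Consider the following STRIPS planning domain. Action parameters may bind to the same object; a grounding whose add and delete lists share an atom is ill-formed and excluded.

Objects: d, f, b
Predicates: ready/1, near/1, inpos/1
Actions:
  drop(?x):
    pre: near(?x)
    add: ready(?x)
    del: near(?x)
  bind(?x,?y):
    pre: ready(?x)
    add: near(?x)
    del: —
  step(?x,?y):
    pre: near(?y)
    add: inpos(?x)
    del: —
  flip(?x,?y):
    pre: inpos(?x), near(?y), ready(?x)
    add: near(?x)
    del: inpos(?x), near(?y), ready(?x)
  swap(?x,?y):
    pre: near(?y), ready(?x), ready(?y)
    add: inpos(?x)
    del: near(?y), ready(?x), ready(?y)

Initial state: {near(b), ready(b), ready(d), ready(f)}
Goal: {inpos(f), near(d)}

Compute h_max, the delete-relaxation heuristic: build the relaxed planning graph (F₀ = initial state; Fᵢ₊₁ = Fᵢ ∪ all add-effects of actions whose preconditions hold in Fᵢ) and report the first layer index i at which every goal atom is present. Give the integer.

F0 = init (4 atoms)
F1 = F0 ∪ {inpos(b), inpos(d), inpos(f), near(d), near(f)}  (9 atoms)
goal ⊆ F1  ⇒  h_max = 1

1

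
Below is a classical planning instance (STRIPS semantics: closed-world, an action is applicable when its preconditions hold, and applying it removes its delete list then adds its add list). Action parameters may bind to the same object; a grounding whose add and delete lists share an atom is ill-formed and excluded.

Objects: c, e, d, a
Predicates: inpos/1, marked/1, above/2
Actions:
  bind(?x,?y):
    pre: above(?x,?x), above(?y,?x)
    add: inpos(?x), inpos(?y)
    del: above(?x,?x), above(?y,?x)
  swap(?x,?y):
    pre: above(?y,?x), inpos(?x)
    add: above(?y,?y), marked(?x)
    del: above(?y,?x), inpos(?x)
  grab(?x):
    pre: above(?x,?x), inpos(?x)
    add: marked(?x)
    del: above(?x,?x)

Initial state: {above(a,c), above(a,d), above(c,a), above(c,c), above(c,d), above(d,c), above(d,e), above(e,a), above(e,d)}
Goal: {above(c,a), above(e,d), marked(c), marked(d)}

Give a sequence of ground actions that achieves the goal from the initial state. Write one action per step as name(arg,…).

1. bind(c,d)  →  {above(a,c), above(a,d), above(c,a), above(c,d), above(d,e), above(e,a), above(e,d), inpos(c), inpos(d)}
2. swap(c,a)  →  {above(a,a), above(a,d), above(c,a), above(c,d), above(d,e), above(e,a), above(e,d), inpos(d), marked(c)}
3. swap(d,c)  →  {above(a,a), above(a,d), above(c,a), above(c,c), above(d,e), above(e,a), above(e,d), marked(c), marked(d)}

bind(c,d); swap(c,a); swap(d,c)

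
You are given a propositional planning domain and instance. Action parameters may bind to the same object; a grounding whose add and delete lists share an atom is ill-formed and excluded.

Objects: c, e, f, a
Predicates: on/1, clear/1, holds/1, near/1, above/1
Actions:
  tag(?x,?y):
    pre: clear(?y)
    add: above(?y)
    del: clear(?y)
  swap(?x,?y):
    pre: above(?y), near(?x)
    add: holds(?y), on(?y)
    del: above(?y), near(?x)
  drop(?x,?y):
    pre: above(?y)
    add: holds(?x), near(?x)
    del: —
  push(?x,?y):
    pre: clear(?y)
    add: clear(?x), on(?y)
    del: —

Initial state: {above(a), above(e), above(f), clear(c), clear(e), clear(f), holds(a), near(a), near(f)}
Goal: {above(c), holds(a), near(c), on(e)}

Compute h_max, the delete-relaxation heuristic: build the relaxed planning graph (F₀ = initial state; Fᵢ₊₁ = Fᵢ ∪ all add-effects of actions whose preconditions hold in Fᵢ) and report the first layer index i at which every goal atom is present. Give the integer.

1

F0 = init (9 atoms)
F1 = F0 ∪ {above(c), clear(a), holds(c), holds(e), holds(f), near(c), near(e), on(a), on(c), on(e), on(f)}  (20 atoms)
goal ⊆ F1  ⇒  h_max = 1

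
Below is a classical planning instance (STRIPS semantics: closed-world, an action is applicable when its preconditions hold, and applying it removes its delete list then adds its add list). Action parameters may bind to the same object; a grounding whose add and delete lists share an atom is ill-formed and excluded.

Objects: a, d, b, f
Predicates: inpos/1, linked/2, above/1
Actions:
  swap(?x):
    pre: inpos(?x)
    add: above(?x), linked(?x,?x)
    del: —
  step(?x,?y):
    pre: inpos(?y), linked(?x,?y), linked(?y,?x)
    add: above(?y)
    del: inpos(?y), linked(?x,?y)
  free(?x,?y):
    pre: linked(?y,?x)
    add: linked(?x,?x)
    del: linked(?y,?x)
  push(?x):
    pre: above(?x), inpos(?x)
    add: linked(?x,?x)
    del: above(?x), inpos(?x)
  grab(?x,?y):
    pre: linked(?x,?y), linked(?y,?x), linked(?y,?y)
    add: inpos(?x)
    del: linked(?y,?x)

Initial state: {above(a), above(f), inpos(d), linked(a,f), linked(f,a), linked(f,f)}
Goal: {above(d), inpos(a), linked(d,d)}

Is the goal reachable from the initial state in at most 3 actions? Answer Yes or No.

Yes

1. swap(d)  →  {above(a), above(d), above(f), inpos(d), linked(a,f), linked(d,d), linked(f,a), linked(f,f)}
2. grab(a,f)  →  {above(a), above(d), above(f), inpos(a), inpos(d), linked(a,f), linked(d,d), linked(f,f)}
optimal plan length = 2; 2 ≤ 3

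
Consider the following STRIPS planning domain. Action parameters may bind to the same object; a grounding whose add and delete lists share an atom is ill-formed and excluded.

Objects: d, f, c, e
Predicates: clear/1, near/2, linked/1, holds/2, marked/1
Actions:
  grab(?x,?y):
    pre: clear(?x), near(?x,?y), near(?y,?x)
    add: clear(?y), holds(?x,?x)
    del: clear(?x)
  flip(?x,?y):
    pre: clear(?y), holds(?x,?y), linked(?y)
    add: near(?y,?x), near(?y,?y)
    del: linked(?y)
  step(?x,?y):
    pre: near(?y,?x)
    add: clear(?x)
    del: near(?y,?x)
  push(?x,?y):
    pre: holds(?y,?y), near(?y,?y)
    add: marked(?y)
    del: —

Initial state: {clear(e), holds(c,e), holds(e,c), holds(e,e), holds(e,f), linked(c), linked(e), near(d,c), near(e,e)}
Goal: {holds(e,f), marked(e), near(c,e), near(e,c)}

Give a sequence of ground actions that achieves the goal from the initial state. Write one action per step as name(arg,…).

1. flip(c,e)  →  {clear(e), holds(c,e), holds(e,c), holds(e,e), holds(e,f), linked(c), near(d,c), near(e,c), near(e,e)}
2. step(c,d)  →  {clear(c), clear(e), holds(c,e), holds(e,c), holds(e,e), holds(e,f), linked(c), near(e,c), near(e,e)}
3. flip(e,c)  →  {clear(c), clear(e), holds(c,e), holds(e,c), holds(e,e), holds(e,f), near(c,c), near(c,e), near(e,c), near(e,e)}
4. push(d,e)  →  {clear(c), clear(e), holds(c,e), holds(e,c), holds(e,e), holds(e,f), marked(e), near(c,c), near(c,e), near(e,c), near(e,e)}

flip(c,e); step(c,d); flip(e,c); push(d,e)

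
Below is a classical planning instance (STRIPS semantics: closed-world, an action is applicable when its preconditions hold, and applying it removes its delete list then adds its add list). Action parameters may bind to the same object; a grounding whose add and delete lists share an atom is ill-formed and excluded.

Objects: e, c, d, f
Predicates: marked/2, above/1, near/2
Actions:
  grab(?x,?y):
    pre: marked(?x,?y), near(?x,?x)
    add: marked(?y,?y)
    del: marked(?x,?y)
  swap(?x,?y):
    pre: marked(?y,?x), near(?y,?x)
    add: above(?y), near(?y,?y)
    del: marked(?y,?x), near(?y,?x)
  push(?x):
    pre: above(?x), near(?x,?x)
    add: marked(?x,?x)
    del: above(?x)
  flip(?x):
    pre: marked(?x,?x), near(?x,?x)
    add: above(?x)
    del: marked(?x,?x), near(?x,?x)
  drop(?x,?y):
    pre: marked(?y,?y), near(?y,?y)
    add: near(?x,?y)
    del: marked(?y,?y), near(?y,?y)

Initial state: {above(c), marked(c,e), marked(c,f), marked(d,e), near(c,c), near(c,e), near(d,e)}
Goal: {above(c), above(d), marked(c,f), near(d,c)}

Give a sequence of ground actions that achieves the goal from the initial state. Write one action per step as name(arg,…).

swap(e,d); push(c); swap(e,c); drop(d,c)

1. swap(e,d)  →  {above(c), above(d), marked(c,e), marked(c,f), near(c,c), near(c,e), near(d,d)}
2. push(c)  →  {above(d), marked(c,c), marked(c,e), marked(c,f), near(c,c), near(c,e), near(d,d)}
3. swap(e,c)  →  {above(c), above(d), marked(c,c), marked(c,f), near(c,c), near(d,d)}
4. drop(d,c)  →  {above(c), above(d), marked(c,f), near(d,c), near(d,d)}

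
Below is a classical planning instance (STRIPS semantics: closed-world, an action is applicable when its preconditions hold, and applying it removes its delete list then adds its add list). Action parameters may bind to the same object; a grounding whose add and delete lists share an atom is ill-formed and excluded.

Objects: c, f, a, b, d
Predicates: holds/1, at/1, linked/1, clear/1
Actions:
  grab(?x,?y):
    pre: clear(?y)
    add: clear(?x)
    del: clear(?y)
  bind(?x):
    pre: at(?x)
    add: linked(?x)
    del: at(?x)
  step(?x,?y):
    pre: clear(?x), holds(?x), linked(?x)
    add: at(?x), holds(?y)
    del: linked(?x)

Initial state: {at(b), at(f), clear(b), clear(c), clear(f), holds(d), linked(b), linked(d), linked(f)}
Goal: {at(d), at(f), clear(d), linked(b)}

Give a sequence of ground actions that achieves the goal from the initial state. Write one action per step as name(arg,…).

1. grab(d,c)  →  {at(b), at(f), clear(b), clear(d), clear(f), holds(d), linked(b), linked(d), linked(f)}
2. step(d,c)  →  {at(b), at(d), at(f), clear(b), clear(d), clear(f), holds(c), holds(d), linked(b), linked(f)}

grab(d,c); step(d,c)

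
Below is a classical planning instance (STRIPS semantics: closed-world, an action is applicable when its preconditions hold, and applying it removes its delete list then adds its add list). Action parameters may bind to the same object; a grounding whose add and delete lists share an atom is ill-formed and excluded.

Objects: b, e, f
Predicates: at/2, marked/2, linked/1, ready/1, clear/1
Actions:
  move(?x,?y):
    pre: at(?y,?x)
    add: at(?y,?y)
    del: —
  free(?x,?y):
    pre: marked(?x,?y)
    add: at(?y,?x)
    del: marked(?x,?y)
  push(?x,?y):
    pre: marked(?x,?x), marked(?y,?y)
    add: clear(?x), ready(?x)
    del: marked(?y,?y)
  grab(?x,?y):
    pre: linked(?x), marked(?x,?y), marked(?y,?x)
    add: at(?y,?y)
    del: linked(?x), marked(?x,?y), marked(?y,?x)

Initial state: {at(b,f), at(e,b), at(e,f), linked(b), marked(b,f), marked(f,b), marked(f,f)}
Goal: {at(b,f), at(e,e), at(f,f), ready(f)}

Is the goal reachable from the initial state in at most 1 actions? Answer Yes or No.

No

1. move(b,e)  →  {at(b,f), at(e,b), at(e,e), at(e,f), linked(b), marked(b,f), marked(f,b), marked(f,f)}
2. push(f,f)  →  {at(b,f), at(e,b), at(e,e), at(e,f), clear(f), linked(b), marked(b,f), marked(f,b), ready(f)}
3. grab(b,f)  →  {at(b,f), at(e,b), at(e,e), at(e,f), at(f,f), clear(f), ready(f)}
optimal plan length = 3; 3 > 1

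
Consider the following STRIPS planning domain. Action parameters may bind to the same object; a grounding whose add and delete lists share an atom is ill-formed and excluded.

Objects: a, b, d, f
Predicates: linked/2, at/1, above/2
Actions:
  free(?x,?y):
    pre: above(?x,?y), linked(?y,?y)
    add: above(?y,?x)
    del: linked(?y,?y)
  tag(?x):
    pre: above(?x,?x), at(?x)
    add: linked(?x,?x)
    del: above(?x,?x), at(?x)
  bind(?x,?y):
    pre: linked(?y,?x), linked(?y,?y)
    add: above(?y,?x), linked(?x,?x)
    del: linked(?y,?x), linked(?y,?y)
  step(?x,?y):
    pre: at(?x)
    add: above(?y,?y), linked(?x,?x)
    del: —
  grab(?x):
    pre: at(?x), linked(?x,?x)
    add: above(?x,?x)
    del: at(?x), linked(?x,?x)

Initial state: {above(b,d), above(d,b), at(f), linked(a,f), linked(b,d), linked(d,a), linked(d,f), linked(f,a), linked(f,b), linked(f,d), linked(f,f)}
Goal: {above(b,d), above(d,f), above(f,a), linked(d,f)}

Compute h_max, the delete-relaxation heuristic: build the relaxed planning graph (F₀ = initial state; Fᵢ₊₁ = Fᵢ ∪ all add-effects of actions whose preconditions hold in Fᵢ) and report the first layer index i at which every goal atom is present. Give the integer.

2

F0 = init (11 atoms)
F1 = F0 ∪ {above(a,a), above(b,b), above(d,d), above(f,a), above(f,b), above(f,d), above(f,f), linked(a,a), linked(b,b), linked(d,d)}  (21 atoms)
F2 = F1 ∪ {above(a,f), above(b,f), above(d,a), above(d,f)}  (25 atoms)
goal ⊆ F2  ⇒  h_max = 2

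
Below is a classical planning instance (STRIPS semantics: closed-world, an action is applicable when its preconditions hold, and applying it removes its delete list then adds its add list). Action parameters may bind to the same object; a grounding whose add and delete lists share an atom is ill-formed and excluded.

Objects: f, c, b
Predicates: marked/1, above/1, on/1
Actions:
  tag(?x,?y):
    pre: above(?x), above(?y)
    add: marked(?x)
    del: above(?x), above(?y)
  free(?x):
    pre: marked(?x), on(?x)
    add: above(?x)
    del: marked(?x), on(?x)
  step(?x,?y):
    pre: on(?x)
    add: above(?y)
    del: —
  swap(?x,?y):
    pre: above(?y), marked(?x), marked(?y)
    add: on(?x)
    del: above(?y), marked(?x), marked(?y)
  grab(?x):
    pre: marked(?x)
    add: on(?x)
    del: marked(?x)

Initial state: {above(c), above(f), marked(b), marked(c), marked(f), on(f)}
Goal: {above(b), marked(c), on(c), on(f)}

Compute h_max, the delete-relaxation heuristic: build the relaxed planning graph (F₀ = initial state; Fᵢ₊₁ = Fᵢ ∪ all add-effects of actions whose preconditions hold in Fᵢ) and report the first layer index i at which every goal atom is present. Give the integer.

1

F0 = init (6 atoms)
F1 = F0 ∪ {above(b), on(b), on(c)}  (9 atoms)
goal ⊆ F1  ⇒  h_max = 1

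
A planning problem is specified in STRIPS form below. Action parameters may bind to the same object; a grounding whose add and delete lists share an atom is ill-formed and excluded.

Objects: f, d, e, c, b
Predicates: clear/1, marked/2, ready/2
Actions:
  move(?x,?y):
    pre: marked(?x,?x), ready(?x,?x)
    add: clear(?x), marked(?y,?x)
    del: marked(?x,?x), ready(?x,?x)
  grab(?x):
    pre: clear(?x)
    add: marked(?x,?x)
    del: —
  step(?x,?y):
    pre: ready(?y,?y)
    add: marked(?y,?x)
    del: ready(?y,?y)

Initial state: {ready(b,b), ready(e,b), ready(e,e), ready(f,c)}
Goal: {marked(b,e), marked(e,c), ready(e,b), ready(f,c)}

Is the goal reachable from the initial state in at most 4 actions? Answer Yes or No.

1. step(e,b)  →  {marked(b,e), ready(e,b), ready(e,e), ready(f,c)}
2. step(c,e)  →  {marked(b,e), marked(e,c), ready(e,b), ready(f,c)}
optimal plan length = 2; 2 ≤ 4

Yes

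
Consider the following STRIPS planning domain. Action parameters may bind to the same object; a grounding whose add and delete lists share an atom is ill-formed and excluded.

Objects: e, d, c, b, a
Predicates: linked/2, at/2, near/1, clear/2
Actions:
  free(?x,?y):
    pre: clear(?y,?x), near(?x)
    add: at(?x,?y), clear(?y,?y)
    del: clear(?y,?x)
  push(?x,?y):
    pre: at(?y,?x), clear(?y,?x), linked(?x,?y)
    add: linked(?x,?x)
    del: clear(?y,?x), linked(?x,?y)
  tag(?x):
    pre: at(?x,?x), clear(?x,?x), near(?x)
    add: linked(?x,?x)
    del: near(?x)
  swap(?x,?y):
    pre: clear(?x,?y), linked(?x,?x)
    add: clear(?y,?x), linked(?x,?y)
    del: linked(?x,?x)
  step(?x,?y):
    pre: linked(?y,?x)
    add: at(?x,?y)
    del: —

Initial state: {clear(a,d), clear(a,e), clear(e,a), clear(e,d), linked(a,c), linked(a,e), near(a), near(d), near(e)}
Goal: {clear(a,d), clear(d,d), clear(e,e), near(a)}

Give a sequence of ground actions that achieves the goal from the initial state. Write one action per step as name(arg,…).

1. free(e,a)  →  {at(e,a), clear(a,a), clear(a,d), clear(e,a), clear(e,d), linked(a,c), linked(a,e), near(a), near(d), near(e)}
2. free(d,e)  →  {at(d,e), at(e,a), clear(a,a), clear(a,d), clear(e,a), clear(e,e), linked(a,c), linked(a,e), near(a), near(d), near(e)}
3. push(a,e)  →  {at(d,e), at(e,a), clear(a,a), clear(a,d), clear(e,e), linked(a,a), linked(a,c), near(a), near(d), near(e)}
4. swap(a,d)  →  {at(d,e), at(e,a), clear(a,a), clear(a,d), clear(d,a), clear(e,e), linked(a,c), linked(a,d), near(a), near(d), near(e)}
5. free(a,d)  →  {at(a,d), at(d,e), at(e,a), clear(a,a), clear(a,d), clear(d,d), clear(e,e), linked(a,c), linked(a,d), near(a), near(d), near(e)}

free(e,a); free(d,e); push(a,e); swap(a,d); free(a,d)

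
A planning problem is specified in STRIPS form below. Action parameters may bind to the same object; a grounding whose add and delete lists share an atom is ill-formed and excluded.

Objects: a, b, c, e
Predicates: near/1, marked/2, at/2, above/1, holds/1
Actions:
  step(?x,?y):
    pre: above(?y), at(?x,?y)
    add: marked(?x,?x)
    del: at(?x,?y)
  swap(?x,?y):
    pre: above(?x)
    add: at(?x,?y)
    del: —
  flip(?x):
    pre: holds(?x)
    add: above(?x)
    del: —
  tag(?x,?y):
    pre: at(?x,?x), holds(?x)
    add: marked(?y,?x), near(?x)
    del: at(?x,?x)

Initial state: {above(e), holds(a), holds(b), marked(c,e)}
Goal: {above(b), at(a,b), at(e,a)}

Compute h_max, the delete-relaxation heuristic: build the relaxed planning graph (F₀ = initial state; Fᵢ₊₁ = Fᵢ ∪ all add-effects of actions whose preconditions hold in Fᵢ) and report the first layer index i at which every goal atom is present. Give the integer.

2

F0 = init (4 atoms)
F1 = F0 ∪ {above(a), above(b), at(e,a), at(e,b), at(e,c), at(e,e)}  (10 atoms)
F2 = F1 ∪ {at(a,a), at(a,b), at(a,c), at(a,e), at(b,a), at(b,b), at(b,c), at(b,e), marked(e,e)}  (19 atoms)
goal ⊆ F2  ⇒  h_max = 2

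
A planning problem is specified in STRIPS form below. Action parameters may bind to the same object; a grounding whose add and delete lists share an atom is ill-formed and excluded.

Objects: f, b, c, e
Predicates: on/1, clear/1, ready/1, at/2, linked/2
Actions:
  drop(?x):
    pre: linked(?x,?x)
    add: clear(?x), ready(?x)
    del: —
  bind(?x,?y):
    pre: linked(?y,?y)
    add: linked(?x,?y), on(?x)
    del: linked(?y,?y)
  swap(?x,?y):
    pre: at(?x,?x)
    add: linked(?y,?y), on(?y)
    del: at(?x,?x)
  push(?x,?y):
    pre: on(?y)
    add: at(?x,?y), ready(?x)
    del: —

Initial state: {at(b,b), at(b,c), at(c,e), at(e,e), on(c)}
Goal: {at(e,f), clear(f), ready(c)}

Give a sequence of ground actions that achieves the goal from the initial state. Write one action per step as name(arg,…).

swap(b,f); drop(f); push(c,f); push(e,f)

1. swap(b,f)  →  {at(b,c), at(c,e), at(e,e), linked(f,f), on(c), on(f)}
2. drop(f)  →  {at(b,c), at(c,e), at(e,e), clear(f), linked(f,f), on(c), on(f), ready(f)}
3. push(c,f)  →  {at(b,c), at(c,e), at(c,f), at(e,e), clear(f), linked(f,f), on(c), on(f), ready(c), ready(f)}
4. push(e,f)  →  {at(b,c), at(c,e), at(c,f), at(e,e), at(e,f), clear(f), linked(f,f), on(c), on(f), ready(c), ready(e), ready(f)}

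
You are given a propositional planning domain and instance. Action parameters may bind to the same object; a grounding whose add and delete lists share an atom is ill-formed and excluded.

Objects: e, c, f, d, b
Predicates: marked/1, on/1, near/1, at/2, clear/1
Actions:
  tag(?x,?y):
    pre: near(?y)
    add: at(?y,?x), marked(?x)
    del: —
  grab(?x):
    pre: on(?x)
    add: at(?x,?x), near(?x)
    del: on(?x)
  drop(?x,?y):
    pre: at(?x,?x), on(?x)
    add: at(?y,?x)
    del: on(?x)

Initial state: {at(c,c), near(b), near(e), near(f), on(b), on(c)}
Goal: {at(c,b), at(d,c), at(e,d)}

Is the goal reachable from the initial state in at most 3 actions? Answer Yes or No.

1. tag(d,e)  →  {at(c,c), at(e,d), marked(d), near(b), near(e), near(f), on(b), on(c)}
2. tag(b,b)  →  {at(b,b), at(c,c), at(e,d), marked(b), marked(d), near(b), near(e), near(f), on(b), on(c)}
3. drop(c,d)  →  {at(b,b), at(c,c), at(d,c), at(e,d), marked(b), marked(d), near(b), near(e), near(f), on(b)}
4. drop(b,c)  →  {at(b,b), at(c,b), at(c,c), at(d,c), at(e,d), marked(b), marked(d), near(b), near(e), near(f)}
optimal plan length = 4; 4 > 3

No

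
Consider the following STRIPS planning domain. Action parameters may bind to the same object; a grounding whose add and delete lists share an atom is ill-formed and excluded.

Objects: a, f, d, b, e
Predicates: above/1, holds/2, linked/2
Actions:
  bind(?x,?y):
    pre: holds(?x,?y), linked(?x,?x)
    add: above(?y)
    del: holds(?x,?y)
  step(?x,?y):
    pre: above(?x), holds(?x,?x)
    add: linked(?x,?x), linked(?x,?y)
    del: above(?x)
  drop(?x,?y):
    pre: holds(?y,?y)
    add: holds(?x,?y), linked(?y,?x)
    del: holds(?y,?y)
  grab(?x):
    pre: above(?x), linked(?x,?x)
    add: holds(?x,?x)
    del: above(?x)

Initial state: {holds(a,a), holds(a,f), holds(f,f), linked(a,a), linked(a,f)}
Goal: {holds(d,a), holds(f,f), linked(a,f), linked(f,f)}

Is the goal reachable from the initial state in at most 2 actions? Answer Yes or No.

No

1. bind(a,f)  →  {above(f), holds(a,a), holds(f,f), linked(a,a), linked(a,f)}
2. step(f,a)  →  {holds(a,a), holds(f,f), linked(a,a), linked(a,f), linked(f,a), linked(f,f)}
3. drop(d,a)  →  {holds(d,a), holds(f,f), linked(a,a), linked(a,d), linked(a,f), linked(f,a), linked(f,f)}
optimal plan length = 3; 3 > 2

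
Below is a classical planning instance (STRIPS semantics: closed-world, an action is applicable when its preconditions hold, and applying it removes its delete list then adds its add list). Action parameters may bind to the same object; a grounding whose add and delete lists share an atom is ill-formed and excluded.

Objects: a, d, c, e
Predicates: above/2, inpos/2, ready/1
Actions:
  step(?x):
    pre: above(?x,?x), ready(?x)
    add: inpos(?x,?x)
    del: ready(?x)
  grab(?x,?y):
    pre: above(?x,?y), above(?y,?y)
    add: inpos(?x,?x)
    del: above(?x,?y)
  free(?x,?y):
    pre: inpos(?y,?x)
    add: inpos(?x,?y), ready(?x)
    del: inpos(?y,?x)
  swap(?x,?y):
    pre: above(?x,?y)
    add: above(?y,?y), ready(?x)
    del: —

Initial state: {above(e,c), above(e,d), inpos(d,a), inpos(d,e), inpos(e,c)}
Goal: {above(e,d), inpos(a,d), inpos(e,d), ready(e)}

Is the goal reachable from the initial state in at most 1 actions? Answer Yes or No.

No

1. free(a,d)  →  {above(e,c), above(e,d), inpos(a,d), inpos(d,e), inpos(e,c), ready(a)}
2. free(e,d)  →  {above(e,c), above(e,d), inpos(a,d), inpos(e,c), inpos(e,d), ready(a), ready(e)}
optimal plan length = 2; 2 > 1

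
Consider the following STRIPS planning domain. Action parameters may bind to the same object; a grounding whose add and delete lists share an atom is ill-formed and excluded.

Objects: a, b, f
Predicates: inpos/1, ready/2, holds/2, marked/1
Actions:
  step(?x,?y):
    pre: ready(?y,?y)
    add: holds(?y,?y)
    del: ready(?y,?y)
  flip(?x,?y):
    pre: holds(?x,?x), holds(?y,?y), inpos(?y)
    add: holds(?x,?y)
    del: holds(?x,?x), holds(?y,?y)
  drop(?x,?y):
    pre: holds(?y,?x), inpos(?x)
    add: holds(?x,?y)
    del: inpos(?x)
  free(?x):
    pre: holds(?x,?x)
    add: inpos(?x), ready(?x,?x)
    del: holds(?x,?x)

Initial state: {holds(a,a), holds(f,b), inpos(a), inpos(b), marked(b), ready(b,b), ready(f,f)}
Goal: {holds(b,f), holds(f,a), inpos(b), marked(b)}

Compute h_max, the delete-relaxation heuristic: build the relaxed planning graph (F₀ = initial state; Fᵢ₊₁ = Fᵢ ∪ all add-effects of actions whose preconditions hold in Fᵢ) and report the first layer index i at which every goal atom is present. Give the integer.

F0 = init (7 atoms)
F1 = F0 ∪ {holds(b,b), holds(b,f), holds(f,f), ready(a,a)}  (11 atoms)
F2 = F1 ∪ {holds(a,b), holds(b,a), holds(f,a), inpos(f)}  (15 atoms)
goal ⊆ F2  ⇒  h_max = 2

2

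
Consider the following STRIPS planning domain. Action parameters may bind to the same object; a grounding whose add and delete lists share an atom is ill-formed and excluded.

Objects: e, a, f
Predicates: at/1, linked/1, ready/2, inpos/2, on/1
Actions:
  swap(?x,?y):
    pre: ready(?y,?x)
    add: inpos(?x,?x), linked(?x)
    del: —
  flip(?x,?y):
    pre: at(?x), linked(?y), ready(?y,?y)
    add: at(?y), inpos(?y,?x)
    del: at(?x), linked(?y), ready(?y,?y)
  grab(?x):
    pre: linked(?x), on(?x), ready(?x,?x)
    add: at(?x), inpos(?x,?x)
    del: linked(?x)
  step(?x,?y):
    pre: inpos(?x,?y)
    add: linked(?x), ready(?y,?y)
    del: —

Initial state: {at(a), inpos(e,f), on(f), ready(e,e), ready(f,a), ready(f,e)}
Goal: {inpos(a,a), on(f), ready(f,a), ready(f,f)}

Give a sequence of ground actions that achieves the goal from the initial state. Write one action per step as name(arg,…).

1. swap(a,f)  →  {at(a), inpos(a,a), inpos(e,f), linked(a), on(f), ready(e,e), ready(f,a), ready(f,e)}
2. step(e,f)  →  {at(a), inpos(a,a), inpos(e,f), linked(a), linked(e), on(f), ready(e,e), ready(f,a), ready(f,e), ready(f,f)}

swap(a,f); step(e,f)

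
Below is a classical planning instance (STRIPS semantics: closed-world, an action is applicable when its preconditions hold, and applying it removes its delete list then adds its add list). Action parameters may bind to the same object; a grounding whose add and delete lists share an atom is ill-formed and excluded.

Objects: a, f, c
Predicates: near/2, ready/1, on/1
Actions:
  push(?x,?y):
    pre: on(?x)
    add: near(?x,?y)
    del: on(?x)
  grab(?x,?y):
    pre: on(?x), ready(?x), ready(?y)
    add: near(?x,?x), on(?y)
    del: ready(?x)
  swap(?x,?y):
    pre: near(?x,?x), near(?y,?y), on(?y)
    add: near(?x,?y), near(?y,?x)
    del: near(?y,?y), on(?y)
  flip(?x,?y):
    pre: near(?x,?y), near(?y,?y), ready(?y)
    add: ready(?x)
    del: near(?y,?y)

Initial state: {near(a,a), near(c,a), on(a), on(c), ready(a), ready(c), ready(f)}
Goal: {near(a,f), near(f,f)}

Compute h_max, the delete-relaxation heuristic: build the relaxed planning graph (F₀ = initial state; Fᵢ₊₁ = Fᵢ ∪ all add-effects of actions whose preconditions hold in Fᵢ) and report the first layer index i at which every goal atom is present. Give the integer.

2

F0 = init (7 atoms)
F1 = F0 ∪ {near(a,c), near(a,f), near(c,c), near(c,f), on(f)}  (12 atoms)
F2 = F1 ∪ {near(f,a), near(f,c), near(f,f)}  (15 atoms)
goal ⊆ F2  ⇒  h_max = 2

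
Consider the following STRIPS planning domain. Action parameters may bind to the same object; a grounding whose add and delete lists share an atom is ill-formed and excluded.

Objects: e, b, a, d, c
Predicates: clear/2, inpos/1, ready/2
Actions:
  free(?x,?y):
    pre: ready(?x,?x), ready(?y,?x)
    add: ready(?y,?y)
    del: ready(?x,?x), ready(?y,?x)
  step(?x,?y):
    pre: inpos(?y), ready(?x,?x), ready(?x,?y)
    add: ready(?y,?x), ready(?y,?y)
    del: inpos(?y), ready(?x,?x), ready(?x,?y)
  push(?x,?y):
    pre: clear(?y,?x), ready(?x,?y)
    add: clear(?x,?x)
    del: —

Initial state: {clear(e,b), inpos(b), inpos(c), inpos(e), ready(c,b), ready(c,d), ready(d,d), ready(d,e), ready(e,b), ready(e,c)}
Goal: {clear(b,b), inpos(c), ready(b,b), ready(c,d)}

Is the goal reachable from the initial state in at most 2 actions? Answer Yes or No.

1. step(d,e)  →  {clear(e,b), inpos(b), inpos(c), ready(c,b), ready(c,d), ready(e,b), ready(e,c), ready(e,d), ready(e,e)}
2. step(e,b)  →  {clear(e,b), inpos(c), ready(b,b), ready(b,e), ready(c,b), ready(c,d), ready(e,c), ready(e,d)}
3. push(b,e)  →  {clear(b,b), clear(e,b), inpos(c), ready(b,b), ready(b,e), ready(c,b), ready(c,d), ready(e,c), ready(e,d)}
optimal plan length = 3; 3 > 2

No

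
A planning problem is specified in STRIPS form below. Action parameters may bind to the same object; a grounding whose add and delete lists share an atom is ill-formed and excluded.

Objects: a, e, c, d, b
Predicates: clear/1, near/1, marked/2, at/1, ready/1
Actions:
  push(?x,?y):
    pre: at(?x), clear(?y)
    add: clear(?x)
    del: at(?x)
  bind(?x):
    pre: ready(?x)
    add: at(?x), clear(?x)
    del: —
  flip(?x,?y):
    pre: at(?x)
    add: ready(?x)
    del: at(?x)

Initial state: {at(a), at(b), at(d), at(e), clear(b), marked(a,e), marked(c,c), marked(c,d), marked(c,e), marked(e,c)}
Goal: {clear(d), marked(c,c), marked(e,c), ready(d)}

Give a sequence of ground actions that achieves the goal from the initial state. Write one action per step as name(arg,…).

1. flip(d,a)  →  {at(a), at(b), at(e), clear(b), marked(a,e), marked(c,c), marked(c,d), marked(c,e), marked(e,c), ready(d)}
2. bind(d)  →  {at(a), at(b), at(d), at(e), clear(b), clear(d), marked(a,e), marked(c,c), marked(c,d), marked(c,e), marked(e,c), ready(d)}

flip(d,a); bind(d)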